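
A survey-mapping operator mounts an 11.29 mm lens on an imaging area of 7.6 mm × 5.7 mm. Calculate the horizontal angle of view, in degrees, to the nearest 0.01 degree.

37.20°

Angle of view α = 2·arctan(w/2f) with w = 7.6 mm and f = 11.29 mm.
w/2f = 0.33658; arctan(0.33658) ≈ 18.6023°, so α ≈ 37.2045°.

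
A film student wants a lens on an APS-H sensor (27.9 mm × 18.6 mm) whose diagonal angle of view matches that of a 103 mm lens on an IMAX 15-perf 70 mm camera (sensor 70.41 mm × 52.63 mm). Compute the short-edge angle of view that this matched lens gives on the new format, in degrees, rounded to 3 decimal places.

Sensor diagonal = √(70.41² + 52.63²) = √7727.4850 ≈ 87.9061 mm.
Sensor diagonal = √(27.9² + 18.6²) = √1124.3700 ≈ 33.5316 mm.
Equal diagonal AOV ⇒ f₂ = f₁ · 33.5316/87.9061 = 103 × 0.38145 ≈ 39.2892 mm.
Short-edge AOV on the new format = 2·arctan(18.6 / (2 × 39.2892)) = 2·arctan(0.23671) ≈ 26.6343°.

26.634°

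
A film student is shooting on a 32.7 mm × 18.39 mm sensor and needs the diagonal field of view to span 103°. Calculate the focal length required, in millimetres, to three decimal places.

Sensor diagonal = √(32.7² + 18.39²) = √1407.4821 ≈ 37.5164 mm.
From α = 2·arctan(d/2f) we get f = d / (2·tan(α/2)).
With d = 37.5164 mm and α/2 = 51.5°, tan(α/2) ≈ 1.25717, so f ≈ 37.5164 / 2.51434 ≈ 14.9210 mm.

14.921 mm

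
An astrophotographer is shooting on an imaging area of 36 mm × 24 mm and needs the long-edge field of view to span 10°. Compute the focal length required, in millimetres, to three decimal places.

From α = 2·arctan(w/2f) we get f = w / (2·tan(α/2)).
With w = 36 mm and α/2 = 5°, tan(α/2) ≈ 0.08749, so f ≈ 36 / 0.17498 ≈ 205.7409 mm.

205.741 mm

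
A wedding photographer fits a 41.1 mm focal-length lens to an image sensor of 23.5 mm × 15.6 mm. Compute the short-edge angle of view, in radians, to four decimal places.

0.3751 rad

Angle of view α = 2·arctan(h/2f) with h = 15.6 mm and f = 41.1 mm.
h/2f = 0.18978; arctan(0.18978) ≈ 0.1876 rad, so α ≈ 0.3751 rad.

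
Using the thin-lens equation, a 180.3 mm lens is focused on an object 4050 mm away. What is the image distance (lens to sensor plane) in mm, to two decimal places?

188.70 mm

1/dᵢ = 1/f − 1/dₒ = 1/180.3 − 1/4050 = 0.0052994 mm⁻¹.
dᵢ = 1/0.0052994 ≈ 188.7007 mm.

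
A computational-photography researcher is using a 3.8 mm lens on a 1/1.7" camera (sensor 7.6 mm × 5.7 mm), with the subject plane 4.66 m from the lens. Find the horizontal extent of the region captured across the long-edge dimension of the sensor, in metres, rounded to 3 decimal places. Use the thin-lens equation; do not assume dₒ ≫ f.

dₒ: 4.66 m = 4660 mm.
Similar triangles through the lens centre give W/dₒ = w/dᵢ; with 1/f = 1/dₒ + 1/dᵢ this gives W = w·(dₒ − f)/f.
W = 7.6 mm × (4660 − 3.8) / 3.8 = 7.6 × 1225.3158 ≈ 9312.400 mm = 9.3124 m.

9.312 m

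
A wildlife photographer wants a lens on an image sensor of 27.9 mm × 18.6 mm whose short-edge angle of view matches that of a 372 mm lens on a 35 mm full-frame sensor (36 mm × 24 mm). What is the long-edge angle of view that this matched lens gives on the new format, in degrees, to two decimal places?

Equal short-edge AOV ⇒ f₂ = f₁ · 18.6/24 = 372 × 0.77500 ≈ 288.3000 mm.
Long-edge AOV on the new format = 2·arctan(27.9 / (2 × 288.3000)) = 2·arctan(0.04839) ≈ 5.5404°.

5.54°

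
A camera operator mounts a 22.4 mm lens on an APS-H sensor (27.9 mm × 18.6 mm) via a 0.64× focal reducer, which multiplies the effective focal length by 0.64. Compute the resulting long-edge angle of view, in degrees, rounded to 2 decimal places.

88.44°

Effective focal length f = 22.4 × 0.64 = 14.336 mm.
α = 2·arctan(27.9 / (2 × 14.336)) = 2·arctan(0.97307) ≈ 88.4363°.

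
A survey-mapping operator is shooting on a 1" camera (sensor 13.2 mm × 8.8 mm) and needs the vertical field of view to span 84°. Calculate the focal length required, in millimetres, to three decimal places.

4.887 mm

From α = 2·arctan(h/2f) we get f = h / (2·tan(α/2)).
With h = 8.8 mm and α/2 = 42°, tan(α/2) ≈ 0.90040, so f ≈ 8.8 / 1.80081 ≈ 4.8867 mm.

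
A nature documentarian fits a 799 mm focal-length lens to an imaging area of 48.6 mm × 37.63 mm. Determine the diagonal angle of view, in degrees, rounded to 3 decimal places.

4.405°

Sensor diagonal = √(48.6² + 37.63²) = √3777.9769 ≈ 61.4652 mm.
Angle of view α = 2·arctan(d/2f) with d = 61.4652 mm and f = 799 mm.
d/2f = 0.03846; arctan(0.03846) ≈ 2.2027°, so α ≈ 4.4055°.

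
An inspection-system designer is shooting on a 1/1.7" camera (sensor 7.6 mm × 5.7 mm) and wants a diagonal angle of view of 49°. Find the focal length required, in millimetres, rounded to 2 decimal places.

10.42 mm

Sensor diagonal = √(7.6² + 5.7²) = √90.2500 ≈ 9.5000 mm.
From α = 2·arctan(d/2f) we get f = d / (2·tan(α/2)).
With d = 9.5000 mm and α/2 = 24.5°, tan(α/2) ≈ 0.45573, so f ≈ 9.5000 / 0.91145 ≈ 10.4229 mm.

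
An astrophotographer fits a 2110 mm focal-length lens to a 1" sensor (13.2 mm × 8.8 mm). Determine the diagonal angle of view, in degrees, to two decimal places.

Sensor diagonal = √(13.2² + 8.8²) = √251.6800 ≈ 15.8644 mm.
Angle of view α = 2·arctan(d/2f) with d = 15.8644 mm and f = 2110 mm.
d/2f = 0.00376; arctan(0.00376) ≈ 0.2154°, so α ≈ 0.4308°.

0.43°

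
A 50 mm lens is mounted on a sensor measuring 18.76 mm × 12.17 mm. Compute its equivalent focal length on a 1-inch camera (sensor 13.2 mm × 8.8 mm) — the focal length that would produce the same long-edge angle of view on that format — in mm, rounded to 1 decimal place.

35.2 mm

Equal angle of view means equal width/f ratio, so f₂ = f₁ · (width₂/width₁) = 50 × 13.2/18.76.
f₂ = 50 × 0.70362 ≈ 35.181 mm.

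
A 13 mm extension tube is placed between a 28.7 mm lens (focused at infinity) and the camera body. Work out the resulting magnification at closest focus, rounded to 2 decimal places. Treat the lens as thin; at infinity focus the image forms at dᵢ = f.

0.45×

The tube moves the image plane from f to f + e, so dᵢ = 28.7 + 13 = 41.7 mm. Focus is achieved when 1/f = 1/dₒ + 1/dᵢ, giving dₒ = 1/(1/f − 1/(f+e)).
Magnification m = dᵢ/dₒ = (f+e)·(1/f − 1/(f+e)) = e/f = 13/28.7 ≈ 0.4530.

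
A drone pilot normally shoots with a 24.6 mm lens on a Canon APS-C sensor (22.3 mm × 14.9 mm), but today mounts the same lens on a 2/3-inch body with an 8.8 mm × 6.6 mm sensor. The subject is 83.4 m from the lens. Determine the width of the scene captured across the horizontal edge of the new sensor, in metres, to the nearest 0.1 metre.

The focal length stays 24.6 mm; the relevant sensor dimension is now w = 8.8 mm. Object distance dₒ = 83.4 m = 83400 mm.
Thin-lens field width W = w·(dₒ − f)/f = 8.8 × (83400 − 24.6)/24.6 ≈ 29825.346 mm = 29.8253 m.

29.8 m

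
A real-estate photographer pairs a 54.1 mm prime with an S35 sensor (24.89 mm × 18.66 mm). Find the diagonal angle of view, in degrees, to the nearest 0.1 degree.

Sensor diagonal = √(24.89² + 18.66²) = √967.7077 ≈ 31.1080 mm.
Angle of view α = 2·arctan(d/2f) with d = 31.1080 mm and f = 54.1 mm.
d/2f = 0.28750; arctan(0.28750) ≈ 16.0402°, so α ≈ 32.0804°.

32.1°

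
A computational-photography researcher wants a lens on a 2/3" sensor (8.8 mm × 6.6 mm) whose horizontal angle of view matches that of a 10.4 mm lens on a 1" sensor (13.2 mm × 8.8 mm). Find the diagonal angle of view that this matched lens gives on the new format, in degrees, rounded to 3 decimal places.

Equal horizontal AOV ⇒ f₂ = f₁ · 8.8/13.2 = 10.4 × 0.66667 ≈ 6.9333 mm.
Sensor diagonal = √(8.8² + 6.6²) = √121.0000 ≈ 11.0000 mm.
Diagonal AOV on the new format = 2·arctan(11.0000 / (2 × 6.9333)) = 2·arctan(0.79327) ≈ 76.8478°.

76.848°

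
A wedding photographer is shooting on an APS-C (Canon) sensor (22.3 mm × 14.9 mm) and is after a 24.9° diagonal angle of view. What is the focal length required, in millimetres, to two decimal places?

60.74 mm

Sensor diagonal = √(22.3² + 14.9²) = √719.3000 ≈ 26.8198 mm.
From α = 2·arctan(d/2f) we get f = d / (2·tan(α/2)).
With d = 26.8198 mm and α/2 = 12.45°, tan(α/2) ≈ 0.22078, so f ≈ 26.8198 / 0.44156 ≈ 60.7389 mm.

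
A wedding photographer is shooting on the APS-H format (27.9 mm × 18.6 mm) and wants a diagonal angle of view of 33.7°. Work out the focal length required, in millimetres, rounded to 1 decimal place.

Sensor diagonal = √(27.9² + 18.6²) = √1124.3700 ≈ 33.5316 mm.
From α = 2·arctan(d/2f) we get f = d / (2·tan(α/2)).
With d = 33.5316 mm and α/2 = 16.85°, tan(α/2) ≈ 0.30287, so f ≈ 33.5316 / 0.60574 ≈ 55.3564 mm.

55.4 mm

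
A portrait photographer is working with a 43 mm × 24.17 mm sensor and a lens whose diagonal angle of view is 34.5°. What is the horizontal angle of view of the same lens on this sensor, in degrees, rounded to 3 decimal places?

30.292°

Sensor diagonal = √(43² + 24.17²) = √2433.1889 ≈ 49.3274 mm.
From the diagonal AOV: f = 49.3274 / (2·tan(17.25°)) = 49.3274 / 0.62102 ≈ 79.4300 mm.
Horizontal AOV = 2·arctan(43 / (2 × 79.4300)) = 2·arctan(0.27068) ≈ 30.2916°.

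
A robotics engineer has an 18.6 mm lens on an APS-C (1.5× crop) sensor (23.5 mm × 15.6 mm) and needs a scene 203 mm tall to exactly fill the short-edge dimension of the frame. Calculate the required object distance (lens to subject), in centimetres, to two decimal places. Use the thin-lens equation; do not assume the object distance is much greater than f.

Magnification m = h/W = dᵢ/dₒ; combined with 1/f = 1/dₒ + 1/dᵢ this gives dₒ = f·(1 + W/h).
dₒ = 18.6 mm × (1 + 203/15.6) = 18.6 × 14.0128 ≈ 260.638 mm = 26.0638 cm.

26.06 cm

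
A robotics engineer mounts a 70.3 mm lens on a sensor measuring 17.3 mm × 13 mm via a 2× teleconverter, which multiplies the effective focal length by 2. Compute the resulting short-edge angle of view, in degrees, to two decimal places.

Effective focal length f = 70.3 × 2 = 140.6 mm.
α = 2·arctan(13 / (2 × 140.6)) = 2·arctan(0.04623) ≈ 5.2938°.

5.29°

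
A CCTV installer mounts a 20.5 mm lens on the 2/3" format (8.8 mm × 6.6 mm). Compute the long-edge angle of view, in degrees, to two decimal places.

Angle of view α = 2·arctan(w/2f) with w = 8.8 mm and f = 20.5 mm.
w/2f = 0.21463; arctan(0.21463) ≈ 12.1138°, so α ≈ 24.2277°.

24.23°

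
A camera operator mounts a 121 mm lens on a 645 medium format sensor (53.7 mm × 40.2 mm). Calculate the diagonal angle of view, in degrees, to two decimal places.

30.99°

Sensor diagonal = √(53.7² + 40.2²) = √4499.7300 ≈ 67.0800 mm.
Angle of view α = 2·arctan(d/2f) with d = 67.0800 mm and f = 121 mm.
d/2f = 0.27719; arctan(0.27719) ≈ 15.4929°, so α ≈ 30.9857°.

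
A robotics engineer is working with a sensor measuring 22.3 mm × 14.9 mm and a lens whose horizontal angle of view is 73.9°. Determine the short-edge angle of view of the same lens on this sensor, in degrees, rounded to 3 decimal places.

53.367°

From the horizontal AOV: f = 22.3 / (2·tan(36.95°)) = 22.3 / 1.50437 ≈ 14.8234 mm.
Short-edge AOV = 2·arctan(14.9 / (2 × 14.8234)) = 2·arctan(0.50258) ≈ 53.3666°.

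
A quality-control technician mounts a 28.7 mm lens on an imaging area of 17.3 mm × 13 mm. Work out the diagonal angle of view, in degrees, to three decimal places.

Sensor diagonal = √(17.3² + 13²) = √468.2900 ≈ 21.6400 mm.
Angle of view α = 2·arctan(d/2f) with d = 21.6400 mm and f = 28.7 mm.
d/2f = 0.37700; arctan(0.37700) ≈ 20.6566°, so α ≈ 41.3133°.

41.313°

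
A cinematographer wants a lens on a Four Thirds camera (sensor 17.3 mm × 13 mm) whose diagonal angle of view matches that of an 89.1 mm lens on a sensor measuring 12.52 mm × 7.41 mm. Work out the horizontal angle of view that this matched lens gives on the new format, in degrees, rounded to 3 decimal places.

Sensor diagonal = √(12.52² + 7.41²) = √211.6585 ≈ 14.5485 mm.
Sensor diagonal = √(17.3² + 13²) = √468.2900 ≈ 21.6400 mm.
Equal diagonal AOV ⇒ f₂ = f₁ · 21.6400/14.5485 = 89.1 × 1.48744 ≈ 132.5309 mm.
Horizontal AOV on the new format = 2·arctan(17.3 / (2 × 132.5309)) = 2·arctan(0.06527) ≈ 7.4685°.

7.469°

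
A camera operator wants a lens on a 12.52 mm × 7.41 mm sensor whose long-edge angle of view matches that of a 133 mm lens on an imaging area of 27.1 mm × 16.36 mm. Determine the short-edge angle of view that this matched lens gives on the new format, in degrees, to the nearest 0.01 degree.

6.90°

Equal long-edge AOV ⇒ f₂ = f₁ · 12.52/27.1 = 133 × 0.46199 ≈ 61.4450 mm.
Short-edge AOV on the new format = 2·arctan(7.41 / (2 × 61.4450)) = 2·arctan(0.06030) ≈ 6.9013°.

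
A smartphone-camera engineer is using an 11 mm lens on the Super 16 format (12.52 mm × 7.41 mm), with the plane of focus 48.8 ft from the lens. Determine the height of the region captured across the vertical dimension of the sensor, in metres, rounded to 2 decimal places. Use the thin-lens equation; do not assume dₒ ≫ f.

dₒ: 48.8 ft × 304.8 mm/ft = 14874.24 mm.
Similar triangles through the lens centre give W/dₒ = h/dᵢ; with 1/f = 1/dₒ + 1/dᵢ this gives W = h·(dₒ − f)/f.
W = 7.41 mm × (14874.2 − 11) / 11 = 7.41 × 1351.2036 ≈ 10012.419 mm = 10.0124 m.

10.01 m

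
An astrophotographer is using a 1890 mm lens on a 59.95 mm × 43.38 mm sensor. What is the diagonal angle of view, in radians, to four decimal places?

Sensor diagonal = √(59.95² + 43.38²) = √5475.8269 ≈ 73.9988 mm.
Angle of view α = 2·arctan(d/2f) with d = 73.9988 mm and f = 1890 mm.
d/2f = 0.01958; arctan(0.01958) ≈ 0.0196 rad, so α ≈ 0.0391 rad.

0.0391 rad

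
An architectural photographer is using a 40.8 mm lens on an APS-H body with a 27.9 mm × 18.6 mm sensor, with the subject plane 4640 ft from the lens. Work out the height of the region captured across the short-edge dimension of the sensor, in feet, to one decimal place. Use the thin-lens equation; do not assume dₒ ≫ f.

dₒ: 4640 ft × 304.8 mm/ft = 1414271.95 mm.
Similar triangles through the lens centre give W/dₒ = h/dᵢ; with 1/f = 1/dₒ + 1/dᵢ this gives W = h·(dₒ − f)/f.
W = 18.6 mm × (1.41427e+06 − 40.8) / 40.8 = 18.6 × 34662.5283 ≈ 644723.026 mm = 644723.026/304.8 ft = 2115.23 ft.

2115.2 ft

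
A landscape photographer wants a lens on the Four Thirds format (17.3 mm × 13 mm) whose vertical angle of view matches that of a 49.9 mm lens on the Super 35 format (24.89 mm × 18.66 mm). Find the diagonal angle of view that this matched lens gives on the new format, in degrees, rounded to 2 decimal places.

Equal vertical AOV ⇒ f₂ = f₁ · 13/18.66 = 49.9 × 0.69668 ≈ 34.7642 mm.
Sensor diagonal = √(17.3² + 13²) = √468.2900 ≈ 21.6400 mm.
Diagonal AOV on the new format = 2·arctan(21.6400 / (2 × 34.7642)) = 2·arctan(0.31124) ≈ 34.5764°.

34.58°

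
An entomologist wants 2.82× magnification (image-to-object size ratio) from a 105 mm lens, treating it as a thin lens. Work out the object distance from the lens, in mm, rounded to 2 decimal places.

With m = dᵢ/dₒ and 1/f = 1/dₒ + 1/dᵢ, substituting dᵢ = m·dₒ gives 1/f = (1 + 1/m)/dₒ, hence dₒ = f·(1 + 1/m).
dₒ = 105 × (1 + 1/2.82) = 105 × 1.35461 ≈ 142.234 mm.

142.23 mm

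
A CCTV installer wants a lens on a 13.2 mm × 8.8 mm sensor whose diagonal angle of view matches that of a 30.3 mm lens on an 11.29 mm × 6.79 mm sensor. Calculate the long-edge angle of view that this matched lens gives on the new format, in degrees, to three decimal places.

20.507°

Sensor diagonal = √(11.29² + 6.79²) = √173.5682 ≈ 13.1745 mm.
Sensor diagonal = √(13.2² + 8.8²) = √251.6800 ≈ 15.8644 mm.
Equal diagonal AOV ⇒ f₂ = f₁ · 15.8644/13.1745 = 30.3 × 1.20417 ≈ 36.4865 mm.
Long-edge AOV on the new format = 2·arctan(13.2 / (2 × 36.4865)) = 2·arctan(0.18089) ≈ 20.5066°.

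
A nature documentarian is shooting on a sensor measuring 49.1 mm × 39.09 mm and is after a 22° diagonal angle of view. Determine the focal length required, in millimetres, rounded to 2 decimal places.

Sensor diagonal = √(49.1² + 39.09²) = √3938.8381 ≈ 62.7602 mm.
From α = 2·arctan(d/2f) we get f = d / (2·tan(α/2)).
With d = 62.7602 mm and α/2 = 11°, tan(α/2) ≈ 0.19438, so f ≈ 62.7602 / 0.38876 ≈ 161.4365 mm.

161.44 mm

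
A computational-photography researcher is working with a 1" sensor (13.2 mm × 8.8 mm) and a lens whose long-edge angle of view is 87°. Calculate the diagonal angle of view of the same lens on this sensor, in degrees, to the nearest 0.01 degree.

From the long-edge AOV: f = 13.2 / (2·tan(43.5°)) = 13.2 / 1.89793 ≈ 6.9549 mm.
Sensor diagonal = √(13.2² + 8.8²) = √251.6800 ≈ 15.8644 mm.
Diagonal AOV = 2·arctan(15.8644 / (2 × 6.9549)) = 2·arctan(1.14051) ≈ 97.5116°.

97.51°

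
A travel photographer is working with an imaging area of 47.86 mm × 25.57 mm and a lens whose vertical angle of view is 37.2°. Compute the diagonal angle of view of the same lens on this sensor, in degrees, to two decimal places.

71.07°

From the vertical AOV: f = 25.57 / (2·tan(18.6°)) = 25.57 / 0.67307 ≈ 37.9899 mm.
Sensor diagonal = √(47.86² + 25.57²) = √2944.4045 ≈ 54.2624 mm.
Diagonal AOV = 2·arctan(54.2624 / (2 × 37.9899)) = 2·arctan(0.71417) ≈ 71.0665°.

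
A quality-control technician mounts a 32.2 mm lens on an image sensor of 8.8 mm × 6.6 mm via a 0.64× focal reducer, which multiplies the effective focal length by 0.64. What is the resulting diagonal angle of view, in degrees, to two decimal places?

29.89°

Effective focal length f = 32.2 × 0.64 = 20.608 mm.
Sensor diagonal = √(8.8² + 6.6²) = √121.0000 ≈ 11.0000 mm.
α = 2·arctan(11.000 / (2 × 20.608)) = 2·arctan(0.26689) ≈ 29.8864°.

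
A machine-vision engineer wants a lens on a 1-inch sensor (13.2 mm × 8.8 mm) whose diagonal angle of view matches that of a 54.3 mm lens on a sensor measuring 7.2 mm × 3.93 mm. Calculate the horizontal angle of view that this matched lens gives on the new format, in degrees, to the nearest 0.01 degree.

7.19°

Sensor diagonal = √(7.2² + 3.93²) = √67.2849 ≈ 8.2027 mm.
Sensor diagonal = √(13.2² + 8.8²) = √251.6800 ≈ 15.8644 mm.
Equal diagonal AOV ⇒ f₂ = f₁ · 15.8644/8.2027 = 54.3 × 1.93404 ≈ 105.0184 mm.
Horizontal AOV on the new format = 2·arctan(13.2 / (2 × 105.0184)) = 2·arctan(0.06285) ≈ 7.1922°.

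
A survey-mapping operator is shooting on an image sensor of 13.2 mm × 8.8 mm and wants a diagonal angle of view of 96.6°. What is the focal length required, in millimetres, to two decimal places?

7.07 mm

Sensor diagonal = √(13.2² + 8.8²) = √251.6800 ≈ 15.8644 mm.
From α = 2·arctan(d/2f) we get f = d / (2·tan(α/2)).
With d = 15.8644 mm and α/2 = 48.3°, tan(α/2) ≈ 1.12238, so f ≈ 15.8644 / 2.24475 ≈ 7.0673 mm.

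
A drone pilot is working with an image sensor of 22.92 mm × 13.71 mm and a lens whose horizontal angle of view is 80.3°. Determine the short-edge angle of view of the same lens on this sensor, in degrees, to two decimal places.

53.55°

From the horizontal AOV: f = 22.92 / (2·tan(40.15°)) = 22.92 / 1.68714 ≈ 13.5851 mm.
Short-edge AOV = 2·arctan(13.71 / (2 × 13.5851)) = 2·arctan(0.50460) ≈ 53.5507°.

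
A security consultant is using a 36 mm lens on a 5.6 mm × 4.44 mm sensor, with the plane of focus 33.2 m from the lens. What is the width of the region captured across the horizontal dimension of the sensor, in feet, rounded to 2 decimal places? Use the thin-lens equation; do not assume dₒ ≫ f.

16.93 ft

dₒ: 33.2 m = 33200 mm.
Similar triangles through the lens centre give W/dₒ = w/dᵢ; with 1/f = 1/dₒ + 1/dᵢ this gives W = w·(dₒ − f)/f.
W = 5.6 mm × (33200 − 36) / 36 = 5.6 × 921.2222 ≈ 5158.844 mm = 5158.844/304.8 ft = 16.9253 ft.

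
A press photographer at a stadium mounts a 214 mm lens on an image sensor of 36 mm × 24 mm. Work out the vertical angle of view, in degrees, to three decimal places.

6.419°

Angle of view α = 2·arctan(h/2f) with h = 24 mm and f = 214 mm.
h/2f = 0.05607; arctan(0.05607) ≈ 3.2095°, so α ≈ 6.4190°.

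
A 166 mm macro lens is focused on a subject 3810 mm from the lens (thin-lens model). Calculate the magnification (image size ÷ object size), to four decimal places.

Thin lens: 1/f = 1/dₒ + 1/dᵢ → 1/dᵢ = 1/166 − 1/3810 = 0.0057616 mm⁻¹, so dᵢ ≈ 173.5620 mm.
Magnification m = dᵢ/dₒ = 173.5620/3810 ≈ 0.04555.

0.0456×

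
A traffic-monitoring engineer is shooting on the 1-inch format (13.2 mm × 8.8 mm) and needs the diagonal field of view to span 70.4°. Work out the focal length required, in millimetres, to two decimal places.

Sensor diagonal = √(13.2² + 8.8²) = √251.6800 ≈ 15.8644 mm.
From α = 2·arctan(d/2f) we get f = d / (2·tan(α/2)).
With d = 15.8644 mm and α/2 = 35.2°, tan(α/2) ≈ 0.70542, so f ≈ 15.8644 / 1.41084 ≈ 11.2446 mm.

11.24 mm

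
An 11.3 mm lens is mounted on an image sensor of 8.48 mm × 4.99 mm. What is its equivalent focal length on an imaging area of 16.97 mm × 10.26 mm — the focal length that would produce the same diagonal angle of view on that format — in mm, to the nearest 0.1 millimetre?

22.8 mm

Sensor diagonal = √(8.48² + 4.99²) = √96.8105 ≈ 9.8392 mm.
Sensor diagonal = √(16.97² + 10.26²) = √393.2485 ≈ 19.8305 mm.
Equal angle of view means equal diagonal/f ratio, so f₂ = f₁ · (diagonal₂/diagonal₁) = 11.3 × 19.8305/9.8392.
f₂ = 11.3 × 2.01545 ≈ 22.775 mm.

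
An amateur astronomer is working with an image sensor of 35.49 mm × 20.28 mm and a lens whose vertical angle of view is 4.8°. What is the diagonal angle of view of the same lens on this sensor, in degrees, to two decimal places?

9.66°

From the vertical AOV: f = 20.28 / (2·tan(2.4°)) = 20.28 / 0.08382 ≈ 241.9331 mm.
Sensor diagonal = √(35.49² + 20.28²) = √1670.8185 ≈ 40.8756 mm.
Diagonal AOV = 2·arctan(40.8756 / (2 × 241.9331)) = 2·arctan(0.08448) ≈ 9.6574°.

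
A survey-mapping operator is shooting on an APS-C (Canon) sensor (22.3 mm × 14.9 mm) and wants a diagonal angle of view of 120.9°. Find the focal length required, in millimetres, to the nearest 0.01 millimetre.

7.60 mm

Sensor diagonal = √(22.3² + 14.9²) = √719.3000 ≈ 26.8198 mm.
From α = 2·arctan(d/2f) we get f = d / (2·tan(α/2)).
With d = 26.8198 mm and α/2 = 60.45°, tan(α/2) ≈ 1.76390, so f ≈ 26.8198 / 3.52780 ≈ 7.6024 mm.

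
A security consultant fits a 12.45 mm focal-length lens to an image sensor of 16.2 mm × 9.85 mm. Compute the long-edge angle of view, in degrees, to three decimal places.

66.096°

Angle of view α = 2·arctan(w/2f) with w = 16.2 mm and f = 12.45 mm.
w/2f = 0.65060; arctan(0.65060) ≈ 33.0481°, so α ≈ 66.0962°.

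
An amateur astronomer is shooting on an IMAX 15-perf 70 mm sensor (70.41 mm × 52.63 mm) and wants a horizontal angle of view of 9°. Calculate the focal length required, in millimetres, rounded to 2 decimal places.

447.32 mm

From α = 2·arctan(w/2f) we get f = w / (2·tan(α/2)).
With w = 70.41 mm and α/2 = 4.5°, tan(α/2) ≈ 0.07870, so f ≈ 70.41 / 0.15740 ≈ 447.3219 mm.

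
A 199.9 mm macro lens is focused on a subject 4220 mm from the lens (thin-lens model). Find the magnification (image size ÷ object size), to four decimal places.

Thin lens: 1/f = 1/dₒ + 1/dᵢ → 1/dᵢ = 1/199.9 − 1/4220 = 0.0047655 mm⁻¹, so dᵢ ≈ 209.8401 mm.
Magnification m = dᵢ/dₒ = 209.8401/4220 ≈ 0.04973.

0.0497×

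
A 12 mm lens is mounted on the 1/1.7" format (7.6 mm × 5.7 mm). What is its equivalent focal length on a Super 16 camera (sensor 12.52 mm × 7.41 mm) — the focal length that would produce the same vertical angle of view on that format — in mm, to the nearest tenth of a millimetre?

Equal angle of view means equal height/f ratio, so f₂ = f₁ · (height₂/height₁) = 12 × 7.41/5.7.
f₂ = 12 × 1.30000 ≈ 15.600 mm.

15.6 mm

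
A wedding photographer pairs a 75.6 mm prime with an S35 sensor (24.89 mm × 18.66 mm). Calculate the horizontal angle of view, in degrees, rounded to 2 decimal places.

Angle of view α = 2·arctan(w/2f) with w = 24.89 mm and f = 75.6 mm.
w/2f = 0.16462; arctan(0.16462) ≈ 9.3480°, so α ≈ 18.6960°.

18.70°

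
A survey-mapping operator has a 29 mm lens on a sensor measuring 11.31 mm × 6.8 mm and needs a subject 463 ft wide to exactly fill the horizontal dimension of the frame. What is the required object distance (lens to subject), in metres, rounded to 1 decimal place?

361.9 m

W: 463 ft × 304.8 mm/ft = 141122.40 mm.
Magnification m = w/W = dᵢ/dₒ; combined with 1/f = 1/dₒ + 1/dᵢ this gives dₒ = f·(1 + W/w).
dₒ = 29 mm × (1 + 141122/11.31) = 29 × 12478.6654 ≈ 361881.296 mm = 361.881 m.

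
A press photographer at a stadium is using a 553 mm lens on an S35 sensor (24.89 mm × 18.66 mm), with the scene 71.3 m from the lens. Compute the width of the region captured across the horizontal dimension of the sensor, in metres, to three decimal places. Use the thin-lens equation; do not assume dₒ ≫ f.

dₒ: 71.3 m = 71300 mm.
Similar triangles through the lens centre give W/dₒ = w/dᵢ; with 1/f = 1/dₒ + 1/dᵢ this gives W = w·(dₒ − f)/f.
W = 24.89 mm × (71300 − 553) / 553 = 24.89 × 127.9331 ≈ 3184.255 mm = 3.18425 m.

3.184 m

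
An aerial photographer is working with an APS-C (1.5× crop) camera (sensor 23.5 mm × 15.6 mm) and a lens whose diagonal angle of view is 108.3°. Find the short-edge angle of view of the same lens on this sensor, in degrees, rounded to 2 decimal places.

74.86°

Sensor diagonal = √(23.5² + 15.6²) = √795.6100 ≈ 28.2066 mm.
From the diagonal AOV: f = 28.2066 / (2·tan(54.15°)) = 28.2066 / 2.76797 ≈ 10.1903 mm.
Short-edge AOV = 2·arctan(15.6 / (2 × 10.1903)) = 2·arctan(0.76543) ≈ 74.8632°.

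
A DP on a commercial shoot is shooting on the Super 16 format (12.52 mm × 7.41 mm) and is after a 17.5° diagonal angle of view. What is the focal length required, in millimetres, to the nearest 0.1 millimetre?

Sensor diagonal = √(12.52² + 7.41²) = √211.6585 ≈ 14.5485 mm.
From α = 2·arctan(d/2f) we get f = d / (2·tan(α/2)).
With d = 14.5485 mm and α/2 = 8.75°, tan(α/2) ≈ 0.15391, so f ≈ 14.5485 / 0.30783 ≈ 47.2615 mm.

47.3 mm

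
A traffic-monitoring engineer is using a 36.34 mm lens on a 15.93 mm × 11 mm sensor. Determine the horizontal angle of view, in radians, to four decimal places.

Angle of view α = 2·arctan(w/2f) with w = 15.93 mm and f = 36.34 mm.
w/2f = 0.21918; arctan(0.21918) ≈ 0.2158 rad, so α ≈ 0.4315 rad.

0.4315 rad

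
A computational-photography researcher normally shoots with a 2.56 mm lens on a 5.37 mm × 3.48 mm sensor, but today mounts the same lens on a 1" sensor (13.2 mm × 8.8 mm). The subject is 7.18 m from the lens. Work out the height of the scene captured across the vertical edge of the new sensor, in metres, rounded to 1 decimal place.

The focal length stays 2.56 mm; the relevant sensor dimension is now h = 8.8 mm. Object distance dₒ = 7.18 m = 7180 mm.
Thin-lens field height W = h·(dₒ − f)/f = 8.8 × (7180 − 2.56)/2.56 ≈ 24672.450 mm = 24.6725 m.

24.7 m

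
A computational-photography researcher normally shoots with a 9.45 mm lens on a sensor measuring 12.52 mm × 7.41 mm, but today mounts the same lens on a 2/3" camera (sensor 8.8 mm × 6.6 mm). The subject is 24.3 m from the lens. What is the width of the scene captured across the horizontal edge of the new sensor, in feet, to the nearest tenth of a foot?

The focal length stays 9.45 mm; the relevant sensor dimension is now w = 8.8 mm. Object distance dₒ = 24.3 m = 24300 mm.
Thin-lens field width W = w·(dₒ − f)/f = 8.8 × (24300 − 9.45)/9.45 ≈ 22619.771 mm = 22619.771/304.8 ft = 74.2119 ft.

74.2 ft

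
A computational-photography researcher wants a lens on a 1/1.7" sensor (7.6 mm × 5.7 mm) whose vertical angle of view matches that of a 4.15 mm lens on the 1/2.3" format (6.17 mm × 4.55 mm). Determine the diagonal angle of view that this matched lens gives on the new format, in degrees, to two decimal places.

Equal vertical AOV ⇒ f₂ = f₁ · 5.7/4.55 = 4.15 × 1.25275 ≈ 5.1989 mm.
Sensor diagonal = √(7.6² + 5.7²) = √90.2500 ≈ 9.5000 mm.
Diagonal AOV on the new format = 2·arctan(9.5000 / (2 × 5.1989)) = 2·arctan(0.91365) ≈ 84.8331°.

84.83°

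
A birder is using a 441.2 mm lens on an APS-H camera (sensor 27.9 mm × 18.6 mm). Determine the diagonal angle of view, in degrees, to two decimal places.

4.35°

Sensor diagonal = √(27.9² + 18.6²) = √1124.3700 ≈ 33.5316 mm.
Angle of view α = 2·arctan(d/2f) with d = 33.5316 mm and f = 441.2 mm.
d/2f = 0.03800; arctan(0.03800) ≈ 2.1762°, so α ≈ 4.3524°.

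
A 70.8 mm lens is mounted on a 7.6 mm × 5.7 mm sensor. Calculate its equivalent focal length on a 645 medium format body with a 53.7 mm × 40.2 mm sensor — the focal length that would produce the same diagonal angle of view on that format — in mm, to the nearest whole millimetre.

500 mm

Sensor diagonal = √(7.6² + 5.7²) = √90.2500 ≈ 9.5000 mm.
Sensor diagonal = √(53.7² + 40.2²) = √4499.7300 ≈ 67.0800 mm.
Equal angle of view means equal diagonal/f ratio, so f₂ = f₁ · (diagonal₂/diagonal₁) = 70.8 × 67.0800/9.5000.
f₂ = 70.8 × 7.06106 ≈ 499.923 mm.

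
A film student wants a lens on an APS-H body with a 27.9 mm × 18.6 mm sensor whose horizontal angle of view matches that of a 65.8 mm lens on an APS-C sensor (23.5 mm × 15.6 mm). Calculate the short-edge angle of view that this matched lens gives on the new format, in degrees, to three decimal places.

13.578°

Equal horizontal AOV ⇒ f₂ = f₁ · 27.9/23.5 = 65.8 × 1.18723 ≈ 78.1200 mm.
Short-edge AOV on the new format = 2·arctan(18.6 / (2 × 78.1200)) = 2·arctan(0.11905) ≈ 13.5779°.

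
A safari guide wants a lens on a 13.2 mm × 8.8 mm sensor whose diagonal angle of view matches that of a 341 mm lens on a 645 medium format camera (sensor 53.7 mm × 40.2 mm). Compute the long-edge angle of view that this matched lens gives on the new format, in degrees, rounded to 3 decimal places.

9.357°

Sensor diagonal = √(53.7² + 40.2²) = √4499.7300 ≈ 67.0800 mm.
Sensor diagonal = √(13.2² + 8.8²) = √251.6800 ≈ 15.8644 mm.
Equal diagonal AOV ⇒ f₂ = f₁ · 15.8644/67.0800 = 341 × 0.23650 ≈ 80.6465 mm.
Long-edge AOV on the new format = 2·arctan(13.2 / (2 × 80.6465)) = 2·arctan(0.08184) ≈ 9.3572°.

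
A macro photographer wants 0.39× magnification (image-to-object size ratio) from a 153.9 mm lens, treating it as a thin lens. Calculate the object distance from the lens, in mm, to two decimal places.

548.52 mm

With m = dᵢ/dₒ and 1/f = 1/dₒ + 1/dᵢ, substituting dᵢ = m·dₒ gives 1/f = (1 + 1/m)/dₒ, hence dₒ = f·(1 + 1/m).
dₒ = 153.9 × (1 + 1/0.39) = 153.9 × 3.56410 ≈ 548.515 mm.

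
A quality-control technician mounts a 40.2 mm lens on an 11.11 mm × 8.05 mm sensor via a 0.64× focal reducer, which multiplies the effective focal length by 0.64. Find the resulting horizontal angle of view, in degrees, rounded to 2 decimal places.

Effective focal length f = 40.2 × 0.64 = 25.728 mm.
α = 2·arctan(11.11 / (2 × 25.728)) = 2·arctan(0.21591) ≈ 24.3677°.

24.37°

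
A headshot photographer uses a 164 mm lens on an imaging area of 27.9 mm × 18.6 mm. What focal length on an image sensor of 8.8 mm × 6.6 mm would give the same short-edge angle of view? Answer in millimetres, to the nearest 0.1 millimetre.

Equal angle of view means equal height/f ratio, so f₂ = f₁ · (height₂/height₁) = 164 × 6.6/18.6.
f₂ = 164 × 0.35484 ≈ 58.194 mm.

58.2 mm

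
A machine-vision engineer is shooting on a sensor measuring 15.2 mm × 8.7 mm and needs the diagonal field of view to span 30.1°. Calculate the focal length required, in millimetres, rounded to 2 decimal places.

Sensor diagonal = √(15.2² + 8.7²) = √306.7300 ≈ 17.5137 mm.
From α = 2·arctan(d/2f) we get f = d / (2·tan(α/2)).
With d = 17.5137 mm and α/2 = 15.05°, tan(α/2) ≈ 0.26888, so f ≈ 17.5137 / 0.53777 ≈ 32.5673 mm.

32.57 mm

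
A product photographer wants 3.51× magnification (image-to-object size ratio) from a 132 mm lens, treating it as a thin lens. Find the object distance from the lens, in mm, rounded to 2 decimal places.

169.61 mm

With m = dᵢ/dₒ and 1/f = 1/dₒ + 1/dᵢ, substituting dᵢ = m·dₒ gives 1/f = (1 + 1/m)/dₒ, hence dₒ = f·(1 + 1/m).
dₒ = 132 × (1 + 1/3.51) = 132 × 1.28490 ≈ 169.607 mm.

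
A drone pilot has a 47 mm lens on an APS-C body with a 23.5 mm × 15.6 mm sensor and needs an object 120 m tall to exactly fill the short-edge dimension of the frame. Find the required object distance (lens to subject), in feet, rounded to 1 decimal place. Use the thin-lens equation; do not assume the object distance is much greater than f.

W: 120 m = 120000 mm.
Magnification m = h/W = dᵢ/dₒ; combined with 1/f = 1/dₒ + 1/dᵢ this gives dₒ = f·(1 + W/h).
dₒ = 47 mm × (1 + 120000/15.6) = 47 × 7693.3077 ≈ 361585.462 mm = 361585.462/304.8 ft = 1186.3 ft.

1186.3 ft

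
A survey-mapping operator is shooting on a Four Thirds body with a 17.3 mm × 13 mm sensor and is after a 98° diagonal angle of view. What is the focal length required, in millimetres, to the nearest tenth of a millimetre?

9.4 mm

Sensor diagonal = √(17.3² + 13²) = √468.2900 ≈ 21.6400 mm.
From α = 2·arctan(d/2f) we get f = d / (2·tan(α/2)).
With d = 21.6400 mm and α/2 = 49°, tan(α/2) ≈ 1.15037, so f ≈ 21.6400 / 2.30074 ≈ 9.4057 mm.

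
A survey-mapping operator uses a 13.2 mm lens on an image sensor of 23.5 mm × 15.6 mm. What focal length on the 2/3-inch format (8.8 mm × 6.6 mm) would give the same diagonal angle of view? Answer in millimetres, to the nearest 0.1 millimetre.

5.1 mm

Sensor diagonal = √(23.5² + 15.6²) = √795.6100 ≈ 28.2066 mm.
Sensor diagonal = √(8.8² + 6.6²) = √121.0000 ≈ 11.0000 mm.
Equal angle of view means equal diagonal/f ratio, so f₂ = f₁ · (diagonal₂/diagonal₁) = 13.2 × 11.0000/28.2066.
f₂ = 13.2 × 0.38998 ≈ 5.148 mm.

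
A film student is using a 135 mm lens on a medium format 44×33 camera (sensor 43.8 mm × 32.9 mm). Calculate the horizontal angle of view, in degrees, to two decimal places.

18.43°

Angle of view α = 2·arctan(w/2f) with w = 43.8 mm and f = 135 mm.
w/2f = 0.16222; arctan(0.16222) ≈ 9.2144°, so α ≈ 18.4288°.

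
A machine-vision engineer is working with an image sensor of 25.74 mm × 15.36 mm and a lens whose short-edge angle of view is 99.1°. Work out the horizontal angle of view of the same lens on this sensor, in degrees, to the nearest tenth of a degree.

126.1°

From the short-edge AOV: f = 15.36 / (2·tan(49.55°)) = 15.36 / 2.34584 ≈ 6.5478 mm.
Horizontal AOV = 2·arctan(25.74 / (2 × 6.5478)) = 2·arctan(1.96556) ≈ 126.0695°.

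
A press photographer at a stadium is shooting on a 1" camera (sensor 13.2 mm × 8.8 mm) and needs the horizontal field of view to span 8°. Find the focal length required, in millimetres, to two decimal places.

From α = 2·arctan(w/2f) we get f = w / (2·tan(α/2)).
With w = 13.2 mm and α/2 = 4°, tan(α/2) ≈ 0.06993, so f ≈ 13.2 / 0.13985 ≈ 94.3844 mm.

94.38 mm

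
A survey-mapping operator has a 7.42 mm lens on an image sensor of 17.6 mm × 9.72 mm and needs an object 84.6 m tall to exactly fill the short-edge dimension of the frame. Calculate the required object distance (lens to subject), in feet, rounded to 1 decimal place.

W: 84.6 m = 84600 mm.
Magnification m = h/W = dᵢ/dₒ; combined with 1/f = 1/dₒ + 1/dᵢ this gives dₒ = f·(1 + W/h).
dₒ = 7.42 mm × (1 + 84600/9.72) = 7.42 × 8704.7037 ≈ 64588.901 mm = 64588.901/304.8 ft = 211.906 ft.

211.9 ft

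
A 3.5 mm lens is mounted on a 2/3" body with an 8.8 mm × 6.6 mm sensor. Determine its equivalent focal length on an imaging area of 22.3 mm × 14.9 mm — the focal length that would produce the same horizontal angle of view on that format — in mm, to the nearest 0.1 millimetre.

8.9 mm

Equal angle of view means equal width/f ratio, so f₂ = f₁ · (width₂/width₁) = 3.5 × 22.3/8.8.
f₂ = 3.5 × 2.53409 ≈ 8.869 mm.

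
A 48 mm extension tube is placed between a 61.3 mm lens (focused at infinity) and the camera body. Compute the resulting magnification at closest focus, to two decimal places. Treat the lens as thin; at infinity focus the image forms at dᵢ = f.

The tube moves the image plane from f to f + e, so dᵢ = 61.3 + 48 = 109.3 mm. Focus is achieved when 1/f = 1/dₒ + 1/dᵢ, giving dₒ = 1/(1/f − 1/(f+e)).
Magnification m = dᵢ/dₒ = (f+e)·(1/f − 1/(f+e)) = e/f = 48/61.3 ≈ 0.7830.

0.78×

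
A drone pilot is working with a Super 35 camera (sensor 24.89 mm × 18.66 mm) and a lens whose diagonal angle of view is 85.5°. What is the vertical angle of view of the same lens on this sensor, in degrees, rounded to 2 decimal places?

58.02°

Sensor diagonal = √(24.89² + 18.66²) = √967.7077 ≈ 31.1080 mm.
From the diagonal AOV: f = 31.1080 / (2·tan(42.75°)) = 31.1080 / 1.84878 ≈ 16.8262 mm.
Vertical AOV = 2·arctan(18.66 / (2 × 16.8262)) = 2·arctan(0.55449) ≈ 58.0160°.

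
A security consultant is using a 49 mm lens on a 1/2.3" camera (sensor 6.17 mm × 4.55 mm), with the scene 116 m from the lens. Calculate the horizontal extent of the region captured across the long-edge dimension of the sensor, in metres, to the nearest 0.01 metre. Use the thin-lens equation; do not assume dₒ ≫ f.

dₒ: 116 m = 116000 mm.
Similar triangles through the lens centre give W/dₒ = w/dᵢ; with 1/f = 1/dₒ + 1/dᵢ this gives W = w·(dₒ − f)/f.
W = 6.17 mm × (116000 − 49) / 49 = 6.17 × 2366.3469 ≈ 14600.361 mm = 14.6004 m.

14.60 m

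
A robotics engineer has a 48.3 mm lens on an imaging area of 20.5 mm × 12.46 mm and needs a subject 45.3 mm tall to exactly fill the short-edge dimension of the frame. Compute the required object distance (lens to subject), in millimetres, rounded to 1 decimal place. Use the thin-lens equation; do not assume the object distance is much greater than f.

Magnification m = h/W = dᵢ/dₒ; combined with 1/f = 1/dₒ + 1/dᵢ this gives dₒ = f·(1 + W/h).
dₒ = 48.3 mm × (1 + 45.3/12.46) = 48.3 × 4.6356 ≈ 223.901 mm.

223.9 mm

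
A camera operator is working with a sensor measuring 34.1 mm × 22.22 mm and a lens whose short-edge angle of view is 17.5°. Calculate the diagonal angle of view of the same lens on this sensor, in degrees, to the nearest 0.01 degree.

From the short-edge AOV: f = 22.22 / (2·tan(8.75°)) = 22.22 / 0.30783 ≈ 72.1828 mm.
Sensor diagonal = √(34.1² + 22.22²) = √1656.5384 ≈ 40.7006 mm.
Diagonal AOV = 2·arctan(40.7006 / (2 × 72.1828)) = 2·arctan(0.28193) ≈ 31.4892°.

31.49°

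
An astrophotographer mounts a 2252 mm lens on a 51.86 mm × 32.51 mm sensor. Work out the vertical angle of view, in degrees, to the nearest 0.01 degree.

0.83°

Angle of view α = 2·arctan(h/2f) with h = 32.51 mm and f = 2252 mm.
h/2f = 0.00722; arctan(0.00722) ≈ 0.4136°, so α ≈ 0.8271°.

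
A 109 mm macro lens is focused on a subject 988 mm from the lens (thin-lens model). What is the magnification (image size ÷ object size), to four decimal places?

Thin lens: 1/f = 1/dₒ + 1/dᵢ → 1/dᵢ = 1/109 − 1/988 = 0.0081622 mm⁻¹, so dᵢ ≈ 122.5165 mm.
Magnification m = dᵢ/dₒ = 122.5165/988 ≈ 0.12400.

0.1240×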